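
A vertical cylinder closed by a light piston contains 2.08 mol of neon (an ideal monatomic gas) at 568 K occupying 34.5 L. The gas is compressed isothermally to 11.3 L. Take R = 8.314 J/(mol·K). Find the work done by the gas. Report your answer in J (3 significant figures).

W ≈ -11000 J

Isothermal: W = nRT ln(V₂/V₁).
W = (2.08)(8.314)(568) × ln(11.3/34.5)
  = 9822 × -1.116
W_by_gas = -10963 J.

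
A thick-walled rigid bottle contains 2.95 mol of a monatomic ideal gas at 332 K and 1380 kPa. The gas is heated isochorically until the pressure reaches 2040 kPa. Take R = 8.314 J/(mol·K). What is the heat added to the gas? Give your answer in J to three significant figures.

Constant volume ⇒ W = 0, so Q = ΔU = nCᵥΔT with Cᵥ = 3R/2 = 12.47 J/(mol·K).
At constant V, T₂/T₁ = P₂/P₁ ⇒ ΔT = T₁(P₂/P₁ − 1) = 332·(2040/1380 − 1) = 158.8 K.
ΔU = (2.95)(12.47)(158.8) = 5842 J.

Q ≈ 5840 J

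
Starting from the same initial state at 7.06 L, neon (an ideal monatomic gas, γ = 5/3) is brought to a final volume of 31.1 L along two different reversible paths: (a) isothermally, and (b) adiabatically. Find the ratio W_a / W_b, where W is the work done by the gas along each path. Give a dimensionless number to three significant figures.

Path (a) isothermal: W = P₁V₁ ln(V₂/V₁) → W_a/(P₁V₁) = 1.483.
Path (b) adiabatic: W = P₁V₁(1 − (V₁/V₂)^(γ−1))/(γ−1) → W_b/(P₁V₁) = 0.9418.
W_a / W_b = 1.483 / 0.9418 = 1.574.

W_a / W_b ≈ 1.57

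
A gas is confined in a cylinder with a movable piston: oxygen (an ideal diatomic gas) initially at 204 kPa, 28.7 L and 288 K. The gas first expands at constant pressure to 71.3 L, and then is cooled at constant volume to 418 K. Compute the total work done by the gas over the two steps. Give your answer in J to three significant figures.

W_total ≈ 8690 J

Step 1 (isobaric): W = PΔV = (204 kPa)(71.3 − 28.7 L) = 8690 J.
Step 2 (isochoric): W = 0 (constant volume).
W_total = 8690 + 0 = 8690 J.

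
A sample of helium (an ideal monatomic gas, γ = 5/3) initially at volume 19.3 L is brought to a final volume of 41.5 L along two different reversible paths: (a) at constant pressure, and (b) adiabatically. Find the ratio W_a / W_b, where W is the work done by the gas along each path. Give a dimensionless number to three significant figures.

W_a / W_b ≈ 1.92

Path (a) isobaric: W = P₁(V₂ − V₁) → W_a/(P₁V₁) = 1.15.
Path (b) adiabatic: W = P₁V₁(1 − (V₁/V₂)^(γ−1))/(γ−1) → W_b/(P₁V₁) = 0.5996.
W_a / W_b = 1.15 / 0.5996 = 1.918.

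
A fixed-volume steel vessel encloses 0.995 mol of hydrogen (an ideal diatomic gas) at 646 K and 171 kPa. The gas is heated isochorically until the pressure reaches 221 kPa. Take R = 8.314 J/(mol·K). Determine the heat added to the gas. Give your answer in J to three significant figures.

Constant volume ⇒ W = 0, so Q = ΔU = nCᵥΔT with Cᵥ = 5R/2 = 20.79 J/(mol·K).
At constant V, T₂/T₁ = P₂/P₁ ⇒ ΔT = T₁(P₂/P₁ − 1) = 646·(221/171 − 1) = 188.9 K.
ΔU = (0.995)(20.79)(188.9) = 3906 J.

Q ≈ 3910 J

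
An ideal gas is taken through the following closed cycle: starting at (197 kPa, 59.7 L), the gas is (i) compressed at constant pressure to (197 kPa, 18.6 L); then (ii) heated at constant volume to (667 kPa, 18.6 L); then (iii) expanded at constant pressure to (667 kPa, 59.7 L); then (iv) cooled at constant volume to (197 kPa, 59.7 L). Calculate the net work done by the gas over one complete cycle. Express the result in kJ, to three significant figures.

Constant-volume legs do no work.
W(i) = (197)(18.6 − 59.7) = -8097 J; W(iii) = (667)(59.7 − 18.6) = 27414 J.
W_net = -8097 + 27414 = 19317 J (the clockwise enclosed area).

W_net ≈ 19.3 kJ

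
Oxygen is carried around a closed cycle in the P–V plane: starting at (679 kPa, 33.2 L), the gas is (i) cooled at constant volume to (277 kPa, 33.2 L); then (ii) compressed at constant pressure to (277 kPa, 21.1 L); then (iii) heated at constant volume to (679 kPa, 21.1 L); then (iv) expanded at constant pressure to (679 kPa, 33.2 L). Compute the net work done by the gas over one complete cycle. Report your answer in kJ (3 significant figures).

W_net ≈ 4.86 kJ

Constant-volume legs do no work.
W(ii) = (277)(21.1 − 33.2) = -3352 J; W(iv) = (679)(33.2 − 21.1) = 8216 J.
W_net = -3352 + 8216 = 4864 J (the clockwise enclosed area).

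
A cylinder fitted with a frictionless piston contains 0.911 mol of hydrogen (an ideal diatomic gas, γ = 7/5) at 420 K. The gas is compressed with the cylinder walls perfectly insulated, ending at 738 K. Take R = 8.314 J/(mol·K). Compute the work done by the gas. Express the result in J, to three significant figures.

Adiabatic ⇒ Q = 0, so W_by = −ΔU = nCᵥ(T₁ − T₂).
Cᵥ = 5R/2 = 20.79 J/(mol·K).
W = (0.911)(20.79)(420 − 738) = -6021 J.

W ≈ -6020 J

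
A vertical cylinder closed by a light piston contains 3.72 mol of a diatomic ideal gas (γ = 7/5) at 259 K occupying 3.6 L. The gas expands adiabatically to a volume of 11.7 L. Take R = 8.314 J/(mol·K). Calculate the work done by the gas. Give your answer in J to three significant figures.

W ≈ 7530 J

Adiabatic: TV^(γ−1) = const with γ = 7/5.
T₂ = T₁ (V₁/V₂)^(γ−1) = 259 × (3.6/11.7)^0.4 = 259 × 0.6241 = 161.6 K.
W_by = nCᵥ(T₁ − T₂) = (3.72)(20.79)(259 − 161.6) = 7528 J.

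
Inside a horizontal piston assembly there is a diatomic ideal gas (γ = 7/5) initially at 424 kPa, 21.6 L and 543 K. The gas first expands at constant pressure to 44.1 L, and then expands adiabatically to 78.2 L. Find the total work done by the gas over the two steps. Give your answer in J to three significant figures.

Step 1 (isobaric): W = PΔV = (424 kPa)(44.1 − 21.6 L) = 9540 J.
After step 1: P = 424 kPa, V = 44.1 L, T = 1109 K.
Step 2 (adiabatic): W = (P₁V₁ − P₂V₂)/(γ−1) = (18698 − 14870)/0.4 = 9572 J.
W_total = 9540 + 9572 = 19112 J.

W_total ≈ 19100 J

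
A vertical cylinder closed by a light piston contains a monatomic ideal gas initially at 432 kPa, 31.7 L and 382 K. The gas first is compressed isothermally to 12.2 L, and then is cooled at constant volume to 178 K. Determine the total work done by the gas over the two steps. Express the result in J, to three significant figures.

Step 1 (isothermal): W = P₁V₁ ln(V₂/V₁) = (13694) ln(12.2/31.7) = -13077 J.
Step 2 (isochoric): W = 0 (constant volume).
W_total = -13077 + 0 = -13077 J.

W_total ≈ -13100 J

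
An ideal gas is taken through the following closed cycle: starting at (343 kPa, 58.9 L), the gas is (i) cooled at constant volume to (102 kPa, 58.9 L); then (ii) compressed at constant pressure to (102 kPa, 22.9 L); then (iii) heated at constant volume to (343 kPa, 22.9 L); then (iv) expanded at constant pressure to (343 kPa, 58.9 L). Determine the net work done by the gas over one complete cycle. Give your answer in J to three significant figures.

Constant-volume legs do no work.
W(ii) = (102)(22.9 − 58.9) = -3672 J; W(iv) = (343)(58.9 − 22.9) = 12348 J.
W_net = -3672 + 12348 = 8676 J (the clockwise enclosed area).

W_net ≈ 8680 J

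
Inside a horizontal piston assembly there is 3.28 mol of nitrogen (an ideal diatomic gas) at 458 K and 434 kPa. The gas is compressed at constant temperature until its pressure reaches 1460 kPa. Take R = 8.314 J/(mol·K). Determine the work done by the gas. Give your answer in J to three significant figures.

W ≈ -15200 J

Isothermal process: W = nRT ln(V₂/V₁) = nRT ln(P₁/P₂).
W = (3.28)(8.314)(458) × ln(434/1460)
  = 12490 × ln(0.2973) = 12490 × -1.213
W_by_gas = -15152 J.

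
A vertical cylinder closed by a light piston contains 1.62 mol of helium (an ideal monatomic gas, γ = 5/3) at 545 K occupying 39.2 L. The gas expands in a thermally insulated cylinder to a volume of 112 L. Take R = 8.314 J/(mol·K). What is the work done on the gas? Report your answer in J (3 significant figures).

Adiabatic: TV^(γ−1) = const with γ = 5/3.
T₂ = T₁ (V₁/V₂)^(γ−1) = 545 × (39.2/112)^0.667 = 545 × 0.4966 = 270.7 K.
W_by = nCᵥ(T₁ − T₂) = (1.62)(12.47)(545 − 270.7) = 5542 J.
Work on gas = −W_by = -5542 J.

W ≈ -5540 J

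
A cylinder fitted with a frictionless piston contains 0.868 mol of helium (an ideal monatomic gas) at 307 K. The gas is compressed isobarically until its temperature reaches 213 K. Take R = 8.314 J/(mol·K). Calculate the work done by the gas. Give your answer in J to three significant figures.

Isobaric: W = P ΔV = nR ΔT.
W = (0.868)(8.314)(213 − 307) = -678.4 J.

W ≈ -678 J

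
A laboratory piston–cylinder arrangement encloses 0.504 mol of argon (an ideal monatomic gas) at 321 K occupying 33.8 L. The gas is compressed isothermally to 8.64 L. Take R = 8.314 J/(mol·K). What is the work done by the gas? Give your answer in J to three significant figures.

Isothermal: W = nRT ln(V₂/V₁).
W = (0.504)(8.314)(321) × ln(8.64/33.8)
  = 1345 × -1.364
W_by_gas = -1835 J.

W ≈ -1830 J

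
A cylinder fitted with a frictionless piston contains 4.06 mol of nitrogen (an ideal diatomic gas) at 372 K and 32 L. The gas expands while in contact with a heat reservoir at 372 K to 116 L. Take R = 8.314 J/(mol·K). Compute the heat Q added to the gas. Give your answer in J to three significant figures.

Q ≈ 16200 J

Isothermal ⇒ ΔU = 0, so Q = W = nRT ln(V₂/V₁).
Q = (4.06)(8.314)(372) ln(116/32) = 12557 × 1.288 = 16171 J.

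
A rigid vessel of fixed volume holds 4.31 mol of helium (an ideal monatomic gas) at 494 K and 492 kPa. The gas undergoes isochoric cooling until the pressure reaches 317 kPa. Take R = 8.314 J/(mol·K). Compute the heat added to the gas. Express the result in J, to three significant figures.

Constant volume ⇒ W = 0, so Q = ΔU = nCᵥΔT with Cᵥ = 3R/2 = 12.47 J/(mol·K).
At constant V, T₂/T₁ = P₂/P₁ ⇒ ΔT = T₁(P₂/P₁ − 1) = 494·(317/492 − 1) = -175.7 K.
ΔU = (4.31)(12.47)(-175.7) = -9444 J.

Q ≈ -9440 J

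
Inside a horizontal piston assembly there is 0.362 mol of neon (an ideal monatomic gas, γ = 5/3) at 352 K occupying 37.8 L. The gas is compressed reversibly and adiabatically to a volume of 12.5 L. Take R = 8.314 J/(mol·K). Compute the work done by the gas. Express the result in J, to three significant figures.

W ≈ -1730 J

Adiabatic: TV^(γ−1) = const with γ = 5/3.
T₂ = T₁ (V₁/V₂)^(γ−1) = 352 × (37.8/12.5)^0.667 = 352 × 2.091 = 736.1 K.
W_by = nCᵥ(T₁ − T₂) = (0.362)(12.47)(352 − 736.1) = -1734 J.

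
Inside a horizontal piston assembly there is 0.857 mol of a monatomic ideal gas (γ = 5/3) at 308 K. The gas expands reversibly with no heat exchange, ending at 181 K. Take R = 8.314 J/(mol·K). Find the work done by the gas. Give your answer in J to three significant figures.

Adiabatic ⇒ Q = 0, so W_by = −ΔU = nCᵥ(T₁ − T₂).
Cᵥ = 3R/2 = 12.47 J/(mol·K).
W = (0.857)(12.47)(308 − 181) = 1357 J.

W ≈ 1360 J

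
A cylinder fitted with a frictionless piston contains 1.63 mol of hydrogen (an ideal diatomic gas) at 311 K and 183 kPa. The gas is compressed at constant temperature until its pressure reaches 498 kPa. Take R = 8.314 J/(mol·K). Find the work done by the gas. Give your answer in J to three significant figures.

W ≈ -4220 J

Isothermal process: W = nRT ln(V₂/V₁) = nRT ln(P₁/P₂).
W = (1.63)(8.314)(311) × ln(183/498)
  = 4215 × ln(0.3675) = 4215 × -1.001
W_by_gas = -4219 J.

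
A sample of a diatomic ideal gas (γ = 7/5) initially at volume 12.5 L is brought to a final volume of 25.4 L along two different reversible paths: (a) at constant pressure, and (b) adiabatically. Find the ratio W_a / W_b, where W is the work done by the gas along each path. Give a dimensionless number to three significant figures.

Path (a) isobaric: W = P₁(V₂ − V₁) → W_a/(P₁V₁) = 1.032.
Path (b) adiabatic: W = P₁V₁(1 − (V₁/V₂)^(γ−1))/(γ−1) → W_b/(P₁V₁) = 0.6173.
W_a / W_b = 1.032 / 0.6173 = 1.672.

W_a / W_b ≈ 1.67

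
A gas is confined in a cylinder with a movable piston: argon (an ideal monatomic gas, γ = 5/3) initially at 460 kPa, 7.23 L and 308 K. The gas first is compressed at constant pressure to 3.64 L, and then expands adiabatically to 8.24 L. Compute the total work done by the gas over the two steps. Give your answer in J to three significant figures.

Step 1 (isobaric): W = PΔV = (460 kPa)(3.64 − 7.23 L) = -1651 J.
After step 1: P = 460 kPa, V = 3.64 L, T = 155.1 K.
Step 2 (adiabatic): W = (P₁V₁ − P₂V₂)/(γ−1) = (1674 − 971.2)/0.667 = 1055 J.
W_total = -1651 + 1055 = -596.6 J.

W_total ≈ -597 J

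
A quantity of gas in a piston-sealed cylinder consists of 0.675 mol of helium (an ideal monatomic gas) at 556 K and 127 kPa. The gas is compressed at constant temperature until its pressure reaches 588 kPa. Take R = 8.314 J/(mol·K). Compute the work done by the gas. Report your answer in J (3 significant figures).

Isothermal process: W = nRT ln(V₂/V₁) = nRT ln(P₁/P₂).
W = (0.675)(8.314)(556) × ln(127/588)
  = 3120 × ln(0.216) = 3120 × -1.533
W_by_gas = -4782 J.

W ≈ -4780 J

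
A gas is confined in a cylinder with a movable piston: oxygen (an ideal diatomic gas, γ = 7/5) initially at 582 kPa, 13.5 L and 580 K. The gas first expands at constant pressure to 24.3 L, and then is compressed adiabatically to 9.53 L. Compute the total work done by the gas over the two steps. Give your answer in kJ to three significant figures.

Step 1 (isobaric): W = PΔV = (582 kPa)(24.3 − 13.5 L) = 6286 J.
After step 1: P = 582 kPa, V = 24.3 L, T = 1044 K.
Step 2 (adiabatic): W = (P₁V₁ − P₂V₂)/(γ−1) = (14143 − 20565)/0.4 = -16057 J.
W_total = 6286 − 16057 = -9771 J.

W_total ≈ -9.77 kJ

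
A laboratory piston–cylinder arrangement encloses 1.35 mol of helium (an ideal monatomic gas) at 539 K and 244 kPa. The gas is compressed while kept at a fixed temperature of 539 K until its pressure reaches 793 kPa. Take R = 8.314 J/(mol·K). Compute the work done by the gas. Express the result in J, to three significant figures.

Isothermal process: W = nRT ln(V₂/V₁) = nRT ln(P₁/P₂).
W = (1.35)(8.314)(539) × ln(244/793)
  = 6050 × ln(0.3077) = 6050 × -1.179
W_by_gas = -7130 J.

W ≈ -7130 J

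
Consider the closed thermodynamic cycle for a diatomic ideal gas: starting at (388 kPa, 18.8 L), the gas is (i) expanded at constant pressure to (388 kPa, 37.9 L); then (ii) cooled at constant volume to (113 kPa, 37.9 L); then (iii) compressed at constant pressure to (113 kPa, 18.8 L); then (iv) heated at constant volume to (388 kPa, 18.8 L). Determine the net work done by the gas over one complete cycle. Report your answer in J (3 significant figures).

W_net ≈ 5250 J

Constant-volume legs do no work.
W(i) = (388)(37.9 − 18.8) = 7411 J; W(iii) = (113)(18.8 − 37.9) = -2158 J.
W_net = 7411 − 2158 = 5252 J (the clockwise enclosed area).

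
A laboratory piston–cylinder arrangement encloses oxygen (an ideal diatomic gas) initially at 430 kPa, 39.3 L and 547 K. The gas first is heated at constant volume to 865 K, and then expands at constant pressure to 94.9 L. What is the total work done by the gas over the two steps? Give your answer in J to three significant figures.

Step 1 (isochoric): W = 0 (constant volume).
After step 1: P = 680 kPa (V unchanged).
Step 2 (isobaric): W = PΔV = (680 kPa)(94.9 − 39.3 L) = 37807 J.
W_total = 0 + 37807 = 37807 J.

W_total ≈ 37800 J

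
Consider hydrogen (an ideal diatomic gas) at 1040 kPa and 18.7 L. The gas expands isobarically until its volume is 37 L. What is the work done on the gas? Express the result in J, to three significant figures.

W ≈ -19000 J

Isobaric: W = P ΔV.
W = (1040 kPa)(37 − 18.7 L) = (1040)(18.3) = 19032 J.
Work on gas = −W_by = -19032 J.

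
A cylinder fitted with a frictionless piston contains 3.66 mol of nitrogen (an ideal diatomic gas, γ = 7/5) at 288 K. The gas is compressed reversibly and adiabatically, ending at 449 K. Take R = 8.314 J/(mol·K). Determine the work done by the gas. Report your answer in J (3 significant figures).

Adiabatic ⇒ Q = 0, so W_by = −ΔU = nCᵥ(T₁ − T₂).
Cᵥ = 5R/2 = 20.79 J/(mol·K).
W = (3.66)(20.79)(288 − 449) = -12248 J.

W ≈ -12200 J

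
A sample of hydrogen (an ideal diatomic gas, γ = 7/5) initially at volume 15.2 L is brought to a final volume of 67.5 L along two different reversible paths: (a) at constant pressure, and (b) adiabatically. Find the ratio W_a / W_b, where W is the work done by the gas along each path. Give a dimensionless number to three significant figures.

Path (a) isobaric: W = P₁(V₂ − V₁) → W_a/(P₁V₁) = 3.441.
Path (b) adiabatic: W = P₁V₁(1 − (V₁/V₂)^(γ−1))/(γ−1) → W_b/(P₁V₁) = 1.123.
W_a / W_b = 3.441 / 1.123 = 3.064.

W_a / W_b ≈ 3.06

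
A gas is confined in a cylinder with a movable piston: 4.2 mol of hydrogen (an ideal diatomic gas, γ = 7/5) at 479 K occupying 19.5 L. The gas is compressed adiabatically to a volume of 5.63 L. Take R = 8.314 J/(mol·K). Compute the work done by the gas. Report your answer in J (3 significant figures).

Adiabatic: TV^(γ−1) = const with γ = 7/5.
T₂ = T₁ (V₁/V₂)^(γ−1) = 479 × (19.5/5.63)^0.4 = 479 × 1.644 = 787.3 K.
W_by = nCᵥ(T₁ − T₂) = (4.2)(20.79)(479 − 787.3) = -26915 J.

W ≈ -26900 J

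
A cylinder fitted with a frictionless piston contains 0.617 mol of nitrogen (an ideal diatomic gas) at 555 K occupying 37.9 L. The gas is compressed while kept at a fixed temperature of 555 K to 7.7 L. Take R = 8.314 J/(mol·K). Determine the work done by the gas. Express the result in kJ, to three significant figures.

Isothermal: W = nRT ln(V₂/V₁).
W = (0.617)(8.314)(555) × ln(7.7/37.9)
  = 2847 × -1.594
W_by_gas = -4537 J.

W ≈ -4.54 kJ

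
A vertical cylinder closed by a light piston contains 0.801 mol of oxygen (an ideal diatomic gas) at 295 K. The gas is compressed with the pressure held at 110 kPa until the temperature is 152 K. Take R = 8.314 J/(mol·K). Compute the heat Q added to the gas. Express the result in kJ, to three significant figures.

Q ≈ -3.33 kJ

Isobaric: W = nRΔT = (0.801)(8.314)(-143) = -952.3 J.
ΔU = nCᵥΔT with Cᵥ = 5R/2: ΔU = (0.801)(20.79)(-143) = -2381 J.
Q = ΔU + W = -2381 − 952.3 = -3333 J.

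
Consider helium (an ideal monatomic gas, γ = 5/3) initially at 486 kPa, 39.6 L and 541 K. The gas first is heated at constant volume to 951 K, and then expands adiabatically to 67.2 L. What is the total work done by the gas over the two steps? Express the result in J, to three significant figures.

W_total ≈ 15100 J

Step 1 (isochoric): W = 0 (constant volume).
After step 1: P = 854.3 kPa (V unchanged).
Step 2 (adiabatic): W = (P₁V₁ − P₂V₂)/(γ−1) = (33831 − 23779)/0.667 = 15078 J.
W_total = 0 + 15078 = 15078 J.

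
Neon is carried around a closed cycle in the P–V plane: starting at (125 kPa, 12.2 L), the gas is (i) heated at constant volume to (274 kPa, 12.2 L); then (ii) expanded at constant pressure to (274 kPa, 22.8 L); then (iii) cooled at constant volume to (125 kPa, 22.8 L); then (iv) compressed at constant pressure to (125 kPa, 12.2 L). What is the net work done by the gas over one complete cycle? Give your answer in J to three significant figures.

W_net ≈ 1580 J

Constant-volume legs do no work.
W(ii) = (274)(22.8 − 12.2) = 2904 J; W(iv) = (125)(12.2 − 22.8) = -1325 J.
W_net = 2904 − 1325 = 1579 J (the clockwise enclosed area).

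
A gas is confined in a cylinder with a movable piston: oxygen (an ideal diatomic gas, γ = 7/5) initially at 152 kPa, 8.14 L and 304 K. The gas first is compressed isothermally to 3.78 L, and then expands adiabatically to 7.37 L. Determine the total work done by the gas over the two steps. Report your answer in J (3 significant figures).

Step 1 (isothermal): W = P₁V₁ ln(V₂/V₁) = (1237) ln(3.78/8.14) = -949.1 J.
After step 1: P = 327.3 kPa, V = 3.78 L, T = 304 K.
Step 2 (adiabatic): W = (P₁V₁ − P₂V₂)/(γ−1) = (1237 − 947.3)/0.4 = 725 J.
W_total = -949.1 + 725 = -224.1 J.

W_total ≈ -224 J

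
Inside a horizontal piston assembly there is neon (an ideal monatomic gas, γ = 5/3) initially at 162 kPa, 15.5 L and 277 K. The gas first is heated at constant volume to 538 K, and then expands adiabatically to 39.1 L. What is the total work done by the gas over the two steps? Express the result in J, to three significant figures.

W_total ≈ 3370 J

Step 1 (isochoric): W = 0 (constant volume).
After step 1: P = 314.6 kPa (V unchanged).
Step 2 (adiabatic): W = (P₁V₁ − P₂V₂)/(γ−1) = (4877 − 2632)/0.667 = 3368 J.
W_total = 0 + 3368 = 3368 J.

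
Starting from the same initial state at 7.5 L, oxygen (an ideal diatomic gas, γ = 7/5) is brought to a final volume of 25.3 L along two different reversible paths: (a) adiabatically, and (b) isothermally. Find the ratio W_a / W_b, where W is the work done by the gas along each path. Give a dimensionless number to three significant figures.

W_a / W_b ≈ 0.792

Path (a) adiabatic: W = P₁V₁(1 − (V₁/V₂)^(γ−1))/(γ−1) → W_a/(P₁V₁) = 0.9628.
Path (b) isothermal: W = P₁V₁ ln(V₂/V₁) → W_b/(P₁V₁) = 1.216.
W_a / W_b = 0.9628 / 1.216 = 0.7919.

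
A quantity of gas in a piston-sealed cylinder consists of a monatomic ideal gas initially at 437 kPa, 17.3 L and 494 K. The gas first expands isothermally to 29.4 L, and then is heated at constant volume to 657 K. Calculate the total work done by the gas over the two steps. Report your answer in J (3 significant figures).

Step 1 (isothermal): W = P₁V₁ ln(V₂/V₁) = (7560) ln(29.4/17.3) = 4009 J.
Step 2 (isochoric): W = 0 (constant volume).
W_total = 4009 + 0 = 4009 J.

W_total ≈ 4010 J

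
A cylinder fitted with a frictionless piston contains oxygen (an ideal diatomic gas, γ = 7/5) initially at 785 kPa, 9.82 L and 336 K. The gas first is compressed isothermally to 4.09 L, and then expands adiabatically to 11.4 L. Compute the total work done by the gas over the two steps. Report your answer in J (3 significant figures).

Step 1 (isothermal): W = P₁V₁ ln(V₂/V₁) = (7709) ln(4.09/9.82) = -6752 J.
After step 1: P = 1885 kPa, V = 4.09 L, T = 336 K.
Step 2 (adiabatic): W = (P₁V₁ − P₂V₂)/(γ−1) = (7709 − 5116)/0.4 = 6482 J.
W_total = -6752 + 6482 = -269.5 J.

W_total ≈ -269 J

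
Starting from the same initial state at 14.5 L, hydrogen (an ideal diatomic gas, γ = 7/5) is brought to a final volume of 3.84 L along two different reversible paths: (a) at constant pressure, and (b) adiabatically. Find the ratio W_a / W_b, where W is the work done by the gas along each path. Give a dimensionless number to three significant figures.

Path (a) isobaric: W = P₁(V₂ − V₁) → W_a/(P₁V₁) = -0.7352.
Path (b) adiabatic: W = P₁V₁(1 − (V₁/V₂)^(γ−1))/(γ−1) → W_b/(P₁V₁) = -1.754.
W_a / W_b = -0.7352 / -1.754 = 0.4192.

W_a / W_b ≈ 0.419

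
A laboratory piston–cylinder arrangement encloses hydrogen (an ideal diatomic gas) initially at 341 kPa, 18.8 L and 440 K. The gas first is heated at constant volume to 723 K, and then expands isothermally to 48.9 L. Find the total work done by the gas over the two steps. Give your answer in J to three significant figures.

Step 1 (isochoric): W = 0 (constant volume).
After step 1: P = 560.3 kPa (V unchanged).
Step 2 (isothermal): W = P₁V₁ ln(V₂/V₁) = (10534) ln(48.9/18.8) = 10070 J.
W_total = 0 + 10070 = 10070 J.

W_total ≈ 10100 J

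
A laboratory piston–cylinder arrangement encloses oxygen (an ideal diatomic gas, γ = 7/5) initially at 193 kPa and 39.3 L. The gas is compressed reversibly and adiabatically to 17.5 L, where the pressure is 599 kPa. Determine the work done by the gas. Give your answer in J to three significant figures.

Adiabatic: W = (P₁V₁ − P₂V₂)/(γ − 1) with γ = 7/5.
P₁V₁ = 7585 J, P₂V₂ = 10482 J.
W = (7585 − 10482) / 0.4 = -7244 J.

W ≈ -7240 J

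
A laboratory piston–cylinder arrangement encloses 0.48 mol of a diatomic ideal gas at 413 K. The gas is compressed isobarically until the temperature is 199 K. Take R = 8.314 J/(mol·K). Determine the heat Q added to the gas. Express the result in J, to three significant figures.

Q ≈ -2990 J

Isobaric: W = nRΔT = (0.48)(8.314)(-214) = -854 J.
ΔU = nCᵥΔT with Cᵥ = 5R/2: ΔU = (0.48)(20.79)(-214) = -2135 J.
Q = ΔU + W = -2135 − 854 = -2989 J.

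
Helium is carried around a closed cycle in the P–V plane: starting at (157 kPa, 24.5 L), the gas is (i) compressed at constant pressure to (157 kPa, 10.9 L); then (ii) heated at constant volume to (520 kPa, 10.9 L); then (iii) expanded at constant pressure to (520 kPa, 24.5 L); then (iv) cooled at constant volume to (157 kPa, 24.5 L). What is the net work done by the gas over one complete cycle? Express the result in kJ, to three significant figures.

Constant-volume legs do no work.
W(i) = (157)(10.9 − 24.5) = -2135 J; W(iii) = (520)(24.5 − 10.9) = 7072 J.
W_net = -2135 + 7072 = 4937 J (the clockwise enclosed area).

W_net ≈ 4.94 kJ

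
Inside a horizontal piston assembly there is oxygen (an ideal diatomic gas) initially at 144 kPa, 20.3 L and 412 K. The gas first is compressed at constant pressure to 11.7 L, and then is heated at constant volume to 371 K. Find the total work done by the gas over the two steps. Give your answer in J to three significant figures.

W_total ≈ -1240 J

Step 1 (isobaric): W = PΔV = (144 kPa)(11.7 − 20.3 L) = -1238 J.
Step 2 (isochoric): W = 0 (constant volume).
W_total = -1238 + 0 = -1238 J.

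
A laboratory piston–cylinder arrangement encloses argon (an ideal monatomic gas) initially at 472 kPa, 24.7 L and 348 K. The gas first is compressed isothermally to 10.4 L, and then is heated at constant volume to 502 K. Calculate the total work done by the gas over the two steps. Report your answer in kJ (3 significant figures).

W_total ≈ -10.1 kJ

Step 1 (isothermal): W = P₁V₁ ln(V₂/V₁) = (11658) ln(10.4/24.7) = -10084 J.
Step 2 (isochoric): W = 0 (constant volume).
W_total = -10084 + 0 = -10084 J.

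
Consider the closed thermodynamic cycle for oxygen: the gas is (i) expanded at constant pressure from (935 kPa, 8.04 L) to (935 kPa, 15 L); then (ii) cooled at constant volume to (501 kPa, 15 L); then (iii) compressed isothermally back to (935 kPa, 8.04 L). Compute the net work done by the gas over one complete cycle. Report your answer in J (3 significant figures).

Leg (i): W = PΔV = (935)(15 − 8.04) = 6508 J.
Leg (ii): W = 0.
Leg (iii): W = PᵢVᵢ ln(V_f/Vᵢ) = (7515) ln(8.04/15) = -4687 J.
W_net = 6508 − 4687 = 1821 J.

W_net ≈ 1820 J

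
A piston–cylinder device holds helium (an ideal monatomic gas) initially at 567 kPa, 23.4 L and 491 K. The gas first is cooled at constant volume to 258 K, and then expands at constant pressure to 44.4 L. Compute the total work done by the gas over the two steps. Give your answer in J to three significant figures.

Step 1 (isochoric): W = 0 (constant volume).
After step 1: P = 297.9 kPa (V unchanged).
Step 2 (isobaric): W = PΔV = (297.9 kPa)(44.4 − 23.4 L) = 6257 J.
W_total = 0 + 6257 = 6257 J.

W_total ≈ 6260 J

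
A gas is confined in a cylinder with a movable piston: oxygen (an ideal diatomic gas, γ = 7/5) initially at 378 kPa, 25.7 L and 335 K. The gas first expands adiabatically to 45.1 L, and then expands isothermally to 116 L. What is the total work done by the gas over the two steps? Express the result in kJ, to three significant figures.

Step 1 (adiabatic): W = (P₁V₁ − P₂V₂)/(γ−1) = (9715 − 7758)/0.4 = 4892 J.
After step 1: P = 172 kPa, V = 45.1 L, T = 267.5 K.
Step 2 (isothermal): W = P₁V₁ ln(V₂/V₁) = (7758) ln(116/45.1) = 7329 J.
W_total = 4892 + 7329 = 12221 J.

W_total ≈ 12.2 kJ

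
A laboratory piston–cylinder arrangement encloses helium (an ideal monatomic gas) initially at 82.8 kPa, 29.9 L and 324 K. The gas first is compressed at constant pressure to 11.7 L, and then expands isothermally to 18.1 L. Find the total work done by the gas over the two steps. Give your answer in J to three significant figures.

Step 1 (isobaric): W = PΔV = (82.8 kPa)(11.7 − 29.9 L) = -1507 J.
After step 1: P = 82.8 kPa, V = 11.7 L, T = 126.8 K.
Step 2 (isothermal): W = P₁V₁ ln(V₂/V₁) = (968.8) ln(18.1/11.7) = 422.7 J.
W_total = -1507 + 422.7 = -1084 J.

W_total ≈ -1080 J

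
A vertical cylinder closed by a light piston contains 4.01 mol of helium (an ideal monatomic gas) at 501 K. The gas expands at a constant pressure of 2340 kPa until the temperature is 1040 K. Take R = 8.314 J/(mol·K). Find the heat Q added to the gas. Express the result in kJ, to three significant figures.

Isobaric: W = nRΔT = (4.01)(8.314)(539) = 17970 J.
ΔU = nCᵥΔT with Cᵥ = 3R/2: ΔU = (4.01)(12.47)(539) = 26955 J.
Q = ΔU + W = 26955 + 17970 = 44924 J.

Q ≈ 44.9 kJ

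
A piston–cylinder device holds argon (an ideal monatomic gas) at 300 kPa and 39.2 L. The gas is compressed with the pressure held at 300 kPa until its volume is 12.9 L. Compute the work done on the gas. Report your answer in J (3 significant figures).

Isobaric: W = P ΔV.
W = (300 kPa)(12.9 − 39.2 L) = (300)(-26.3) = -7890 J.
Work on gas = −W_by = 7890 J.

W ≈ 7890 J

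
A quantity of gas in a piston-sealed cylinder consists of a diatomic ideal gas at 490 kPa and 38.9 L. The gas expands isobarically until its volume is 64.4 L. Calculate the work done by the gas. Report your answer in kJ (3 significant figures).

W ≈ 12.5 kJ

Isobaric: W = P ΔV.
W = (490 kPa)(64.4 − 38.9 L) = (490)(25.5) = 12495 J.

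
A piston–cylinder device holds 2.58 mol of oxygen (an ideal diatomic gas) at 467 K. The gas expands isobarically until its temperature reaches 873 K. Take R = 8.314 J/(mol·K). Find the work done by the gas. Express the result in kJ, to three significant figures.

W ≈ 8.71 kJ

Isobaric: W = P ΔV = nR ΔT.
W = (2.58)(8.314)(873 − 467) = 8709 J.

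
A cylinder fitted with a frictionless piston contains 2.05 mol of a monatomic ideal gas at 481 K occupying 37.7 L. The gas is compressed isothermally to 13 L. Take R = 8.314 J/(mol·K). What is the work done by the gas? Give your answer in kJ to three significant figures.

W ≈ -8.73 kJ

Isothermal: W = nRT ln(V₂/V₁).
W = (2.05)(8.314)(481) × ln(13/37.7)
  = 8198 × -1.065
W_by_gas = -8729 J.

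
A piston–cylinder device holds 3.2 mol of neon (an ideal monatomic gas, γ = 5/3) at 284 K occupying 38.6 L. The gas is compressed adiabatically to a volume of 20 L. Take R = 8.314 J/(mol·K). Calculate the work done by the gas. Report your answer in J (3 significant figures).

W ≈ -6240 J

Adiabatic: TV^(γ−1) = const with γ = 5/3.
T₂ = T₁ (V₁/V₂)^(γ−1) = 284 × (38.6/20)^0.667 = 284 × 1.55 = 440.2 K.
W_by = nCᵥ(T₁ − T₂) = (3.2)(12.47)(284 − 440.2) = -6235 J.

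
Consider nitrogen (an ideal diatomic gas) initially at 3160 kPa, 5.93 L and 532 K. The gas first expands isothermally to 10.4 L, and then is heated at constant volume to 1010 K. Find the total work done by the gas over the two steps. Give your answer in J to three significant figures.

W_total ≈ 10500 J

Step 1 (isothermal): W = P₁V₁ ln(V₂/V₁) = (18739) ln(10.4/5.93) = 10527 J.
Step 2 (isochoric): W = 0 (constant volume).
W_total = 10527 + 0 = 10527 J.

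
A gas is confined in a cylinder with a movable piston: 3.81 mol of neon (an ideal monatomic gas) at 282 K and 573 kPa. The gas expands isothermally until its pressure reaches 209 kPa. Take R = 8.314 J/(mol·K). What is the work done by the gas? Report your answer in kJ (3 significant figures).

Isothermal process: W = nRT ln(V₂/V₁) = nRT ln(P₁/P₂).
W = (3.81)(8.314)(282) × ln(573/209)
  = 8933 × ln(2.742) = 8933 × 1.009
W_by_gas = 9009 J.

W ≈ 9.01 kJ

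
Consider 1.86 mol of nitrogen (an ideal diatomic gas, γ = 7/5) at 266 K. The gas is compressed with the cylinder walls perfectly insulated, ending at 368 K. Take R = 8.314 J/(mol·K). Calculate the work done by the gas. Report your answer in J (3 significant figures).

W ≈ -3940 J

Adiabatic ⇒ Q = 0, so W_by = −ΔU = nCᵥ(T₁ − T₂).
Cᵥ = 5R/2 = 20.79 J/(mol·K).
W = (1.86)(20.79)(266 − 368) = -3943 J.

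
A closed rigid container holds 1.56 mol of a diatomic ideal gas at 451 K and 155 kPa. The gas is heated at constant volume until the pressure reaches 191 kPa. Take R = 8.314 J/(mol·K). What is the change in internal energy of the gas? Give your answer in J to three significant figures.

Constant volume ⇒ W = 0, so Q = ΔU = nCᵥΔT with Cᵥ = 5R/2 = 20.79 J/(mol·K).
At constant V, T₂/T₁ = P₂/P₁ ⇒ ΔT = T₁(P₂/P₁ − 1) = 451·(191/155 − 1) = 104.7 K.
ΔU = (1.56)(20.79)(104.7) = 3396 J.

ΔU ≈ 3400 J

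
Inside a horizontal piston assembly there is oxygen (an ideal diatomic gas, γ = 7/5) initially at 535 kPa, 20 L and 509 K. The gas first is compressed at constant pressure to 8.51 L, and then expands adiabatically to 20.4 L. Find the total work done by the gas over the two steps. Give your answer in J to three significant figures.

Step 1 (isobaric): W = PΔV = (535 kPa)(8.51 − 20 L) = -6147 J.
After step 1: P = 535 kPa, V = 8.51 L, T = 216.6 K.
Step 2 (adiabatic): W = (P₁V₁ − P₂V₂)/(γ−1) = (4553 − 3209)/0.4 = 3359 J.
W_total = -6147 + 3359 = -2788 J.

W_total ≈ -2790 J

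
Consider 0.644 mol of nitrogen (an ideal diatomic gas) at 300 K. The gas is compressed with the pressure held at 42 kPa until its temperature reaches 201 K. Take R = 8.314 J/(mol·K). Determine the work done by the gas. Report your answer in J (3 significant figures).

W ≈ -530 J

Isobaric: W = P ΔV = nR ΔT.
W = (0.644)(8.314)(201 − 300) = -530.1 J.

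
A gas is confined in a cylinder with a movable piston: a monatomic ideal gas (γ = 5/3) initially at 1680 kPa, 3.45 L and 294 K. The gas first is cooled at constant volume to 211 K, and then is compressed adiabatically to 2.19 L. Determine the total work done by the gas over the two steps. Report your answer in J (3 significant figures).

W_total ≈ -2210 J

Step 1 (isochoric): W = 0 (constant volume).
After step 1: P = 1206 kPa (V unchanged).
Step 2 (adiabatic): W = (P₁V₁ − P₂V₂)/(γ−1) = (4160 − 5632)/0.667 = -2208 J.
W_total = 0 − 2208 = -2208 J.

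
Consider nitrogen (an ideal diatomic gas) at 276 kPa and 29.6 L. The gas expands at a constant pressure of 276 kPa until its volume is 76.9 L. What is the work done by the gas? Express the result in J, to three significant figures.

Isobaric: W = P ΔV.
W = (276 kPa)(76.9 − 29.6 L) = (276)(47.3) = 13055 J.

W ≈ 13100 J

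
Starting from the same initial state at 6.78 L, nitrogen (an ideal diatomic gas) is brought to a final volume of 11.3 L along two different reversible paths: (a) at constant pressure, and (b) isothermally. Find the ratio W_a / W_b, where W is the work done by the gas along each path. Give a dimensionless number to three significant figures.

Path (a) isobaric: W = P₁(V₂ − V₁) → W_a/(P₁V₁) = 0.6667.
Path (b) isothermal: W = P₁V₁ ln(V₂/V₁) → W_b/(P₁V₁) = 0.5108.
W_a / W_b = 0.6667 / 0.5108 = 1.305.

W_a / W_b ≈ 1.31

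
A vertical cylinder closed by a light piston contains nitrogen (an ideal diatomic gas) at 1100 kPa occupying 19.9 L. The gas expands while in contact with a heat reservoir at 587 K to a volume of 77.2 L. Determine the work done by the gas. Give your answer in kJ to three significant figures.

Isothermal: W = nRT ln(V₂/V₁) = P₁V₁ ln(V₂/V₁).
P₁V₁ = (1100 kPa)(19.9 L) = 21890 J.
W = 21890 × ln(77.2/19.9) = 21890 × 1.356
W_by_gas = 29676 J.

W ≈ 29.7 kJ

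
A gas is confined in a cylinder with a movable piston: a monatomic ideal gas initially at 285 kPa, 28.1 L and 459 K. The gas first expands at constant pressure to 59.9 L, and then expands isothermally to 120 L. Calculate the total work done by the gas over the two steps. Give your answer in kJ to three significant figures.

Step 1 (isobaric): W = PΔV = (285 kPa)(59.9 − 28.1 L) = 9063 J.
After step 1: P = 285 kPa, V = 59.9 L, T = 978.4 K.
Step 2 (isothermal): W = P₁V₁ ln(V₂/V₁) = (17072) ln(120/59.9) = 11862 J.
W_total = 9063 + 11862 = 20925 J.

W_total ≈ 20.9 kJ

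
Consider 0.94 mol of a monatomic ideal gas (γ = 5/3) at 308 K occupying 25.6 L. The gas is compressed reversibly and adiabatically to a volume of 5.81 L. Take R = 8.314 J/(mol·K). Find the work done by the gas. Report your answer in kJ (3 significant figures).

W ≈ -6.09 kJ

Adiabatic: TV^(γ−1) = const with γ = 5/3.
T₂ = T₁ (V₁/V₂)^(γ−1) = 308 × (25.6/5.81)^0.667 = 308 × 2.688 = 827.8 K.
W_by = nCᵥ(T₁ − T₂) = (0.94)(12.47)(308 − 827.8) = -6094 J.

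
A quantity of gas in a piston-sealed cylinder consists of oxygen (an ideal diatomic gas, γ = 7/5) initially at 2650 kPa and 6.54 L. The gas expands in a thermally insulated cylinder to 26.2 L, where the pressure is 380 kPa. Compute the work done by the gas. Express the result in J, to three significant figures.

W ≈ 18400 J

Adiabatic: W = (P₁V₁ − P₂V₂)/(γ − 1) with γ = 7/5.
P₁V₁ = 17331 J, P₂V₂ = 9956 J.
W = (17331 − 9956) / 0.4 = 18438 J.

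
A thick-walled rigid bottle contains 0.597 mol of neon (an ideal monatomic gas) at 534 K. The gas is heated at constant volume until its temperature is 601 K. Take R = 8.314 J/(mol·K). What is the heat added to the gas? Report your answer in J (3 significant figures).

Constant volume ⇒ W = 0, so Q = ΔU = nCᵥΔT with Cᵥ = 3R/2 = 12.47 J/(mol·K).
ΔU = (0.597)(12.47)(601 − 534) = 498.8 J.

Q ≈ 499 J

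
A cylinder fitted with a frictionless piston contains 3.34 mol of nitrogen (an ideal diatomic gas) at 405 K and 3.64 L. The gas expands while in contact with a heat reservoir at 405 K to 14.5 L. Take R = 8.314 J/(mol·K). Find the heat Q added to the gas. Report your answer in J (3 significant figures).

Isothermal ⇒ ΔU = 0, so Q = W = nRT ln(V₂/V₁).
Q = (3.34)(8.314)(405) ln(14.5/3.64) = 11246 × 1.382 = 15544 J.

Q ≈ 15500 J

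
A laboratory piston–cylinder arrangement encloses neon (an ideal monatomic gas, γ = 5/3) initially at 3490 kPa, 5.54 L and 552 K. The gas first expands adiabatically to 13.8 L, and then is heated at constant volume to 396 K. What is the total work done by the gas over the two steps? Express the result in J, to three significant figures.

Step 1 (adiabatic): W = (P₁V₁ − P₂V₂)/(γ−1) = (19335 − 10522)/0.667 = 13219 J.
Step 2 (isochoric): W = 0 (constant volume).
W_total = 13219 + 0 = 13219 J.

W_total ≈ 13200 J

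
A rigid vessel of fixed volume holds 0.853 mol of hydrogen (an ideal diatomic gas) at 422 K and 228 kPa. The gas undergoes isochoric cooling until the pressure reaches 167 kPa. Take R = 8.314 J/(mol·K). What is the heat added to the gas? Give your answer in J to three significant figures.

Constant volume ⇒ W = 0, so Q = ΔU = nCᵥΔT with Cᵥ = 5R/2 = 20.79 J/(mol·K).
At constant V, T₂/T₁ = P₂/P₁ ⇒ ΔT = T₁(P₂/P₁ − 1) = 422·(167/228 − 1) = -112.9 K.
ΔU = (0.853)(20.79)(-112.9) = -2002 J.

Q ≈ -2000 J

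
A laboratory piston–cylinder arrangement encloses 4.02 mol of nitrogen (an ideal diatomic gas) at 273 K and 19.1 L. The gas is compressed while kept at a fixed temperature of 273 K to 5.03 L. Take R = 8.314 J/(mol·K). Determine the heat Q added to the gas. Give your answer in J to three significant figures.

Isothermal ⇒ ΔU = 0, so Q = W = nRT ln(V₂/V₁).
Q = (4.02)(8.314)(273) ln(5.03/19.1) = 9124 × -1.334 = -12174 J.

Q ≈ -12200 J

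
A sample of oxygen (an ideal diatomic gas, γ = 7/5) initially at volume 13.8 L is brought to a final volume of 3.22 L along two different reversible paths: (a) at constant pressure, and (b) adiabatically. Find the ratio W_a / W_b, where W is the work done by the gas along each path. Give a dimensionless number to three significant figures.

W_a / W_b ≈ 0.388

Path (a) isobaric: W = P₁(V₂ − V₁) → W_a/(P₁V₁) = -0.7667.
Path (b) adiabatic: W = P₁V₁(1 − (V₁/V₂)^(γ−1))/(γ−1) → W_b/(P₁V₁) = -1.975.
W_a / W_b = -0.7667 / -1.975 = 0.3883.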